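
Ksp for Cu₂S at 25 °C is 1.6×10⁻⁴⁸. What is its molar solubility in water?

7.4×10⁻¹⁷ M

Cu₂S(s) ⇌ 2 Cu⁺(aq) + S²⁻(aq)
For each mole of Cu₂S that dissolves per liter, [Cu⁺] = 2s and [S²⁻] = s; let s denote this solubility.
Ksp = [Cu⁺]^2[S²⁻] = (2s)^2 · s = 4s^3
4s^3 = 1.6×10⁻⁴⁸  ⇒  s^3 = 4.0×10⁻⁴⁹
Taking the 3rd root, s = 7.4×10⁻¹⁷ mol L⁻¹.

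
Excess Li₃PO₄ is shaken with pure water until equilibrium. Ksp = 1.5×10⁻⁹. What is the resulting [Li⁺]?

Li₃PO₄(s) ⇌ 3 Li⁺(aq) + PO₄³⁻(aq)
With molar solubility s: [Li⁺] = 3s, [PO₄³⁻] = s.
Ksp = [Li⁺]^3[PO₄³⁻] = (3s)^3 · s = 27s^4 = 1.5×10⁻⁹
s = 2.7×10⁻³ mol/L
[Li⁺] = 3s = 8.2×10⁻³ mol/L

8.2×10⁻³ M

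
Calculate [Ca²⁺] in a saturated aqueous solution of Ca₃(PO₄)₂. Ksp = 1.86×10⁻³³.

3.34×10⁻⁷ M

Ca₃(PO₄)₂(s) ⇌ 3 Ca²⁺(aq) + 2 PO₄³⁻(aq)
With molar solubility s: [Ca²⁺] = 3s, [PO₄³⁻] = 2s.
Ksp = [Ca²⁺]^3[PO₄³⁻]^2 = (3s)^3 · (2s)^2 = 108s^5 = 1.86×10⁻³³
s = 1.11×10⁻⁷ mol/L
[Ca²⁺] = 3s = 3.34×10⁻⁷ mol/L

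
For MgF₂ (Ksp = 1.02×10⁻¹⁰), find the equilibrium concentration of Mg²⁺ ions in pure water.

MgF₂(s) ⇌ Mg²⁺(aq) + 2 F⁻(aq)
If s mol/L of MgF₂ dissolves, [Mg²⁺] = s and [F⁻] = 2s.
Ksp = [Mg²⁺][F⁻]^2 = s · (2s)^2 = 4s^3 = 1.02×10⁻¹⁰
s = 2.94×10⁻⁴ mol L⁻¹
[Mg²⁺] = s = 2.94×10⁻⁴ mol L⁻¹

2.94×10⁻⁴ M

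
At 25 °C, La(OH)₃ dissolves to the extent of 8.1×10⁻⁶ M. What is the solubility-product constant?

Ksp = 1.2×10⁻¹⁹

La(OH)₃(s) ⇌ La³⁺(aq) + 3 OH⁻(aq)
Call the molar solubility s, so that [La³⁺] = s and [OH⁻] = 3s.
Ksp = [La³⁺][OH⁻]^3 = s · (3s)^3 = 27s^4
Ksp = 27 × (8.1×10⁻⁶)^4 = 1.2×10⁻¹⁹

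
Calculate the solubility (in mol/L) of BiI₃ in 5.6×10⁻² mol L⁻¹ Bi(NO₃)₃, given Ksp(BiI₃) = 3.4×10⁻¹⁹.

6.1×10⁻⁷ M

BiI₃(s) ⇌ Bi³⁺(aq) + 3 I⁻(aq)
Bi³⁺ is already present at 5.6×10⁻² mol L⁻¹. If s mol/L of BiI₃ dissolves, [I⁻] = 3s while [Bi³⁺] ≈ 5.6×10⁻² mol L⁻¹.
Ksp = [Bi³⁺][I⁻]^3 = (5.6×10⁻²)(3s)^3
(3s)^3 = 3.4×10⁻¹⁹ / (5.6×10⁻²) = 6.1×10⁻¹⁸
s = 6.1×10⁻⁷ mol L⁻¹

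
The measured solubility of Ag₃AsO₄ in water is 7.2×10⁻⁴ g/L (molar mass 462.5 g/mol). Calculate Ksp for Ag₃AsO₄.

s = (7.2×10⁻⁴ g L⁻¹)/(462.5 g mol⁻¹) = 1.557×10⁻⁶ M
Ag₃AsO₄(s) ⇌ 3 Ag⁺(aq) + AsO₄³⁻(aq)
Call the molar solubility s, so that [Ag⁺] = 3s and [AsO₄³⁻] = s.
Ksp = [Ag⁺]^3[AsO₄³⁻] = (3s)^3 · s = 27s^4
Ksp = 27 × (1.557×10⁻⁶)^4 = 1.6×10⁻²²

Ksp = 1.6×10⁻²²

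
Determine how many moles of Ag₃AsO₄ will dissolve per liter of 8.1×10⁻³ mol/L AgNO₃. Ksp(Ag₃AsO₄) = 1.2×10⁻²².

Ag₃AsO₄(s) ⇌ 3 Ag⁺(aq) + AsO₄³⁻(aq)
Ag⁺ is already present at 8.1×10⁻³ mol/L. If s mol/L of Ag₃AsO₄ dissolves, [AsO₄³⁻] = s while [Ag⁺] ≈ 8.1×10⁻³ mol/L.
Ksp = [Ag⁺]^3[AsO₄³⁻] = (8.1×10⁻³)^3s
s = 1.2×10⁻²² / (8.1×10⁻³)^3 = 2.3×10⁻¹⁶
s = 2.3×10⁻¹⁶ mol/L

2.3×10⁻¹⁶ M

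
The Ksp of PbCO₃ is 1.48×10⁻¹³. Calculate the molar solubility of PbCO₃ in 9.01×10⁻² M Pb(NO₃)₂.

PbCO₃(s) ⇌ Pb²⁺(aq) + CO₃²⁻(aq)
With Pb²⁺ already at 9.01×10⁻² M and s small, take [Pb²⁺] ≈ 9.01×10⁻² M and [CO₃²⁻] = s.
Ksp = [Pb²⁺][CO₃²⁻] = (9.01×10⁻²)s
s = 1.48×10⁻¹³ / (9.01×10⁻²) = 1.64×10⁻¹²
s = 1.64×10⁻¹² M

1.64×10⁻¹² M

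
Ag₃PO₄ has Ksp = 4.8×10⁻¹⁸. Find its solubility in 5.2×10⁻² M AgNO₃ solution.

Ag₃PO₄(s) ⇌ 3 Ag⁺(aq) + PO₄³⁻(aq)
The solution already contains Ag⁺ at 5.2×10⁻² M. Let s be the molar solubility of Ag₃PO₄.
[Ag⁺] ≈ 5.2×10⁻² M (common ion dominates); [PO₄³⁻] = s.
Ksp = [Ag⁺]^3[PO₄³⁻] = (5.2×10⁻²)^3s
s = 4.8×10⁻¹⁸ / (5.2×10⁻²)^3 = 3.4×10⁻¹⁴
s = 3.4×10⁻¹⁴ M

3.4×10⁻¹⁴ M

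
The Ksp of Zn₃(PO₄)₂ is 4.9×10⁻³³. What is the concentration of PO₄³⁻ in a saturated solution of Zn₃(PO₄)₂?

Zn₃(PO₄)₂(s) ⇌ 3 Zn²⁺(aq) + 2 PO₄³⁻(aq)
Call the molar solubility s, so that [Zn²⁺] = 3s and [PO₄³⁻] = 2s.
Ksp = [Zn²⁺]^3[PO₄³⁻]^2 = (3s)^3 · (2s)^2 = 108s^5 = 4.9×10⁻³³
s = 1.4×10⁻⁷ M
[PO₄³⁻] = 2s = 2.7×10⁻⁷ M

2.7×10⁻⁷ M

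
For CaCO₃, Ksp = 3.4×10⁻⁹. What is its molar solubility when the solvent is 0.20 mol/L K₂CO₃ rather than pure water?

CaCO₃(s) ⇌ Ca²⁺(aq) + CO₃²⁻(aq)
The solution already contains CO₃²⁻ at 0.20 mol/L. Let s be the molar solubility of CaCO₃.
[CO₃²⁻] ≈ 0.20 mol/L (common ion dominates); [Ca²⁺] = s.
Ksp = [Ca²⁺][CO₃²⁻] = s(0.20)
s = 3.4×10⁻⁹ / (0.20) = 1.7×10⁻⁸
s = 1.7×10⁻⁸ mol/L

1.7×10⁻⁸ M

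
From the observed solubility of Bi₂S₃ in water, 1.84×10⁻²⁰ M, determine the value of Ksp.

Ksp = 2.28×10⁻⁹⁷

Bi₂S₃(s) ⇌ 2 Bi³⁺(aq) + 3 S²⁻(aq)
Call the molar solubility s, so that [Bi³⁺] = 2s and [S²⁻] = 3s.
Ksp = [Bi³⁺]^2[S²⁻]^3 = (2s)^2 · (3s)^3 = 108s^5
Ksp = 108 × (1.84×10⁻²⁰)^5 = 2.28×10⁻⁹⁷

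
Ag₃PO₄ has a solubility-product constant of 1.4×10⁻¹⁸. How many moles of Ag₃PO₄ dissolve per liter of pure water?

Ag₃PO₄(s) ⇌ 3 Ag⁺(aq) + PO₄³⁻(aq)
For each mole of Ag₃PO₄ that dissolves per liter, [Ag⁺] = 3s and [PO₄³⁻] = s; let s denote this solubility.
Ksp = [Ag⁺]^3[PO₄³⁻] = (3s)^3 · s = 27s^4
27s^4 = 1.4×10⁻¹⁸  ⇒  s^4 = 5.2×10⁻²⁰
s = (5.2×10⁻²⁰)^(1/4) = 1.5×10⁻⁵ mol L⁻¹

1.5×10⁻⁵ M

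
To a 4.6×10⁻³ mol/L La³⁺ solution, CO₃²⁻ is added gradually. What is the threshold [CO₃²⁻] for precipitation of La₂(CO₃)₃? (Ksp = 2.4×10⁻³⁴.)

2.2×10⁻¹⁰ M

The threshold for precipitation is Q = Ksp.
La₂(CO₃)₃(s) ⇌ 2 La³⁺(aq) + 3 CO₃²⁻(aq)
Ksp = [La³⁺]^2[CO₃²⁻]^3 = [CO₃²⁻]^3(4.6×10⁻³)^2
[CO₃²⁻]^3 = 2.4×10⁻³⁴ / (4.6×10⁻³)^2 = 1.1×10⁻²⁹
[CO₃²⁻] = 2.2×10⁻¹⁰ mol/L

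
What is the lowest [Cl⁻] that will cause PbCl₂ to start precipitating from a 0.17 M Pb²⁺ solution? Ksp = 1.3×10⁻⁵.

8.7×10⁻³ M

Precipitation begins when Q = Ksp.
PbCl₂(s) ⇌ Pb²⁺(aq) + 2 Cl⁻(aq)
Ksp = [Pb²⁺][Cl⁻]^2 = [Cl⁻]^2(0.17)
[Cl⁻]^2 = 1.3×10⁻⁵ / (0.17) = 7.6×10⁻⁵
[Cl⁻] = 8.7×10⁻³ M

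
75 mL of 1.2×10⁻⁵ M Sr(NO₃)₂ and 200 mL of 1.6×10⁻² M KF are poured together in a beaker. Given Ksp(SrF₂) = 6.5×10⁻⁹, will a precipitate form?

After mixing, V = 75 mL + 200 mL = 275 mL.
[Sr²⁺] = (1.2×10⁻⁵)(75)/275 = 3.3×10⁻⁶ M
[F⁻] = (1.6×10⁻²)(200)/275 = 1.2×10⁻² M
Q = [Sr²⁺][F⁻]^2 = 4.4×10⁻¹⁰
Q < Ksp (4.4×10⁻¹⁰ vs 6.5×10⁻⁹); the solution remains unsaturated and no precipitate forms.

No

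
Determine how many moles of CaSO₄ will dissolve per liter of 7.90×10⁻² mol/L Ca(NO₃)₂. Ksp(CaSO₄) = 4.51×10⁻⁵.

5.71×10⁻⁴ M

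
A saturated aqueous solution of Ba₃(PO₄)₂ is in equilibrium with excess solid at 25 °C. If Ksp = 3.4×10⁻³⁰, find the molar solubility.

5.0×10⁻⁷ M

Ba₃(PO₄)₂(s) ⇌ 3 Ba²⁺(aq) + 2 PO₄³⁻(aq)
If s mol/L of Ba₃(PO₄)₂ dissolves, [Ba²⁺] = 3s and [PO₄³⁻] = 2s.
Ksp = [Ba²⁺]^3[PO₄³⁻]^2 = (3s)^3 · (2s)^2 = 108s^5
108s^5 = 3.4×10⁻³⁰  ⇒  s^5 = 3.1×10⁻³²
s = 5.0×10⁻⁷ M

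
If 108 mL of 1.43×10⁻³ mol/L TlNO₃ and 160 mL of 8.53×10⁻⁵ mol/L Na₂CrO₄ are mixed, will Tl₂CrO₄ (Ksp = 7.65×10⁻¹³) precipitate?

Total volume after mixing = 108 + 160 = 268 mL.
[Tl⁺] = (1.43×10⁻³)(108)/268 = 5.76×10⁻⁴ mol/L
[CrO₄²⁻] = (8.53×10⁻⁵)(160)/268 = 5.09×10⁻⁵ mol/L
Q = [Tl⁺]^2[CrO₄²⁻] = 1.69×10⁻¹¹
Q = 1.69×10⁻¹¹ > Ksp = 7.65×10⁻¹³, so the solution is supersaturated and Tl₂CrO₄ precipitates.

Yes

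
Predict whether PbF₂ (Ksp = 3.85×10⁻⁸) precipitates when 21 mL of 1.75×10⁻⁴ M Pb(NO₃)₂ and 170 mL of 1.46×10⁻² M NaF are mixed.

The combined volume is 191 mL.
[Pb²⁺] = (1.75×10⁻⁴)(21)/191 = 1.92×10⁻⁵ M
[F⁻] = (1.46×10⁻²)(170)/191 = 1.30×10⁻² M
Q = [Pb²⁺][F⁻]^2 = 3.25×10⁻⁹
Since Q (3.25×10⁻⁹) is less than Ksp (3.85×10⁻⁸), no PbF₂ precipitates.

No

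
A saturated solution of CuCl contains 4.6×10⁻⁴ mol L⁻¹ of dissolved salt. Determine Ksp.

CuCl(s) ⇌ Cu⁺(aq) + Cl⁻(aq)
For each mole of CuCl that dissolves per liter, [Cu⁺] = s and [Cl⁻] = s; let s denote this solubility.
Ksp = [Cu⁺][Cl⁻] = s · s = s^2
Ksp = (4.6×10⁻⁴)^2 = 2.1×10⁻⁷

Ksp = 2.1×10⁻⁷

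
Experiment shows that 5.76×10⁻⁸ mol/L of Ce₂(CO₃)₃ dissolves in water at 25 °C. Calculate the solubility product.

Ksp = 6.85×10⁻³⁵

Ce₂(CO₃)₃(s) ⇌ 2 Ce³⁺(aq) + 3 CO₃²⁻(aq)
Call the molar solubility s, so that [Ce³⁺] = 2s and [CO₃²⁻] = 3s.
Ksp = [Ce³⁺]^2[CO₃²⁻]^3 = (2s)^2 · (3s)^3 = 108s^5
Ksp = 108 × (5.76×10⁻⁸)^5 = 6.85×10⁻³⁵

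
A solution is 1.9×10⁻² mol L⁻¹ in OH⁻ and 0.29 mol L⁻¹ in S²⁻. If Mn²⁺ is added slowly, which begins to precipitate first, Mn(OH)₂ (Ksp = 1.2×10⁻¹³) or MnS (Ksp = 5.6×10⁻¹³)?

Each salt precipitates once Q = Ksp for that salt.
For Mn(OH)₂: [Mn²⁺] = (Ksp/[OH⁻]^2) = 3.3×10⁻¹⁰ mol L⁻¹
For MnS: [Mn²⁺] = (Ksp/[S²⁻]) = 1.9×10⁻¹² mol L⁻¹
Since MnS needs less Mn²⁺ to reach saturation, it precipitates first.

MnS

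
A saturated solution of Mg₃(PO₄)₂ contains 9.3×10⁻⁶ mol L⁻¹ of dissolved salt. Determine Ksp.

Ksp = 7.5×10⁻²⁴

Mg₃(PO₄)₂(s) ⇌ 3 Mg²⁺(aq) + 2 PO₄³⁻(aq)
Let s be the molar solubility. Then [Mg²⁺] = 3s and [PO₄³⁻] = 2s.
Ksp = [Mg²⁺]^3[PO₄³⁻]^2 = (3s)^3 · (2s)^2 = 108s^5
Ksp = 108 × (9.3×10⁻⁶)^5 = 7.5×10⁻²⁴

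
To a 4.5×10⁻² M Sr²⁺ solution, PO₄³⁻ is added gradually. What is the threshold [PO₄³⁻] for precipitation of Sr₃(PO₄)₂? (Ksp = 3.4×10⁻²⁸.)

Precipitation of each salt begins when its ion product equals Ksp.
Sr₃(PO₄)₂(s) ⇌ 3 Sr²⁺(aq) + 2 PO₄³⁻(aq)
Ksp = [Sr²⁺]^3[PO₄³⁻]^2 = [PO₄³⁻]^2(4.5×10⁻²)^3
[PO₄³⁻]^2 = 3.4×10⁻²⁸ / (4.5×10⁻²)^3 = 3.7×10⁻²⁴
[PO₄³⁻] = 1.9×10⁻¹² M

1.9×10⁻¹² M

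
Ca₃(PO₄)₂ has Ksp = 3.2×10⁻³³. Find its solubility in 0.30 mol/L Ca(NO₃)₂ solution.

Ca₃(PO₄)₂(s) ⇌ 3 Ca²⁺(aq) + 2 PO₄³⁻(aq)
With Ca²⁺ already at 0.30 mol/L and s small, take [Ca²⁺] ≈ 0.30 mol/L and [PO₄³⁻] = 2s.
Ksp = [Ca²⁺]^3[PO₄³⁻]^2 = (0.30)^3(2s)^2
(2s)^2 = 3.2×10⁻³³ / (0.30)^3 = 1.2×10⁻³¹
s = 1.7×10⁻¹⁶ mol/L

1.7×10⁻¹⁶ M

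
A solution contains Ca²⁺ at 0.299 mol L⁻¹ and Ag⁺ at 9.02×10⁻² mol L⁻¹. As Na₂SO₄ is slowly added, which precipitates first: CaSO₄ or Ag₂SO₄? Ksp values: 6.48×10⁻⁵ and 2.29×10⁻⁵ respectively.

A salt starts to precipitate once the ion product Q reaches its Ksp.
For CaSO₄: [SO₄²⁻] = (Ksp/[Ca²⁺]) = 2.17×10⁻⁴ mol L⁻¹
For Ag₂SO₄: [SO₄²⁻] = (Ksp/[Ag⁺]^2) = 2.81×10⁻³ mol L⁻¹
CaSO₄ requires the lower [SO₄²⁻], so it precipitates first.

CaSO₄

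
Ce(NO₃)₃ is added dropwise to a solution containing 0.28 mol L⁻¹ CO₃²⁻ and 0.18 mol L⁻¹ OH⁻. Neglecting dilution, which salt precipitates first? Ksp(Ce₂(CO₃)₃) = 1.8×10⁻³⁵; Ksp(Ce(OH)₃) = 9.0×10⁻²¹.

Precipitation of each salt begins when its ion product equals Ksp.
For Ce₂(CO₃)₃: [Ce³⁺] = (Ksp/[CO₃²⁻]^3)^(1/2) = 2.9×10⁻¹⁷ mol L⁻¹
For Ce(OH)₃: [Ce³⁺] = (Ksp/[OH⁻]^3) = 1.5×10⁻¹⁸ mol L⁻¹
The smaller threshold [Ce³⁺] is reached first, so Ce(OH)₃ precipitates first.

Ce(OH)₃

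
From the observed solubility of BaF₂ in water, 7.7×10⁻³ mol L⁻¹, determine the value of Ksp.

BaF₂(s) ⇌ Ba²⁺(aq) + 2 F⁻(aq)
Let s be the molar solubility. Then [Ba²⁺] = s and [F⁻] = 2s.
Ksp = [Ba²⁺][F⁻]^2 = s · (2s)^2 = 4s^3
Ksp = 4 × (7.7×10⁻³)^3 = 1.8×10⁻⁶

Ksp = 1.8×10⁻⁶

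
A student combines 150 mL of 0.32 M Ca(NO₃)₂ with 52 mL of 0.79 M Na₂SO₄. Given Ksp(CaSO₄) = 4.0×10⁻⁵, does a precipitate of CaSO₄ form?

The combined volume is 202 mL.
[Ca²⁺] = (0.32)(150)/202 = 0.24 M
[SO₄²⁻] = (0.79)(52)/202 = 0.20 M
Q = [Ca²⁺][SO₄²⁻] = 4.8×10⁻²
Since Q (4.8×10⁻²) exceeds Ksp (4.0×10⁻⁵), CaSO₄ will precipitate.

Yes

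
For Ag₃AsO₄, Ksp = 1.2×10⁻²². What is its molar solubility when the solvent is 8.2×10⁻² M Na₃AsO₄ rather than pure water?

Ag₃AsO₄(s) ⇌ 3 Ag⁺(aq) + AsO₄³⁻(aq)
The solution already contains AsO₄³⁻ at 8.2×10⁻² M. Let s be the molar solubility of Ag₃AsO₄.
[AsO₄³⁻] ≈ 8.2×10⁻² M (common ion dominates); [Ag⁺] = 3s.
Ksp = [Ag⁺]^3[AsO₄³⁻] = (3s)^3(8.2×10⁻²)
(3s)^3 = 1.2×10⁻²² / (8.2×10⁻²) = 1.5×10⁻²¹
s = 3.8×10⁻⁸ M

3.8×10⁻⁸ M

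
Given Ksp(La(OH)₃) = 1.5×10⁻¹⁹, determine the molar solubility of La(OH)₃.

La(OH)₃(s) ⇌ La³⁺(aq) + 3 OH⁻(aq)
With molar solubility s: [La³⁺] = s, [OH⁻] = 3s.
Ksp = [La³⁺][OH⁻]^3 = s · (3s)^3 = 27s^4
27s^4 = 1.5×10⁻¹⁹  ⇒  s^4 = 5.6×10⁻²¹
Taking the 4th root, s = 8.6×10⁻⁶ M.

8.6×10⁻⁶ M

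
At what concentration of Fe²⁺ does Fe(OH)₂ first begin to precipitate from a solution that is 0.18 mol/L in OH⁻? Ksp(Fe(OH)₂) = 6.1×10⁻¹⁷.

Precipitation begins when Q = Ksp.
Fe(OH)₂(s) ⇌ Fe²⁺(aq) + 2 OH⁻(aq)
Ksp = [Fe²⁺][OH⁻]^2 = [Fe²⁺](0.18)^2
[Fe²⁺] = 6.1×10⁻¹⁷ / (0.18)^2 = 1.9×10⁻¹⁵
[Fe²⁺] = 1.9×10⁻¹⁵ mol/L

1.9×10⁻¹⁵ M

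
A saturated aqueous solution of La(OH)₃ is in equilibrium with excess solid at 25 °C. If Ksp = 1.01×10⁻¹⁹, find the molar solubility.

La(OH)₃(s) ⇌ La³⁺(aq) + 3 OH⁻(aq)
For each mole of La(OH)₃ that dissolves per liter, [La³⁺] = s and [OH⁻] = 3s; let s denote this solubility.
Ksp = [La³⁺][OH⁻]^3 = s · (3s)^3 = 27s^4
27s^4 = 1.01×10⁻¹⁹  ⇒  s^4 = 3.74×10⁻²¹
Taking the 4th root, s = 7.82×10⁻⁶ mol L⁻¹.

7.82×10⁻⁶ M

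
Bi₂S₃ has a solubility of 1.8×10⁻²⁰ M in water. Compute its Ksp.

Ksp = 2.0×10⁻⁹⁷

Bi₂S₃(s) ⇌ 2 Bi³⁺(aq) + 3 S²⁻(aq)
With molar solubility s: [Bi³⁺] = 2s, [S²⁻] = 3s.
Ksp = [Bi³⁺]^2[S²⁻]^3 = (2s)^2 · (3s)^3 = 108s^5
Ksp = 108 × (1.8×10⁻²⁰)^5 = 2.0×10⁻⁹⁷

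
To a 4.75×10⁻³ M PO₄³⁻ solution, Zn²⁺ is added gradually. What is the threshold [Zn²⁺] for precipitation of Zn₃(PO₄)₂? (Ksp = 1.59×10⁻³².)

8.90×10⁻¹⁰ M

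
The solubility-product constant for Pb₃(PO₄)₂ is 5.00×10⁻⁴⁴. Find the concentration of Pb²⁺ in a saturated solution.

2.57×10⁻⁹ M

Pb₃(PO₄)₂(s) ⇌ 3 Pb²⁺(aq) + 2 PO₄³⁻(aq)
With molar solubility s: [Pb²⁺] = 3s, [PO₄³⁻] = 2s.
Ksp = [Pb²⁺]^3[PO₄³⁻]^2 = (3s)^3 · (2s)^2 = 108s^5 = 5.00×10⁻⁴⁴
s = 8.57×10⁻¹⁰ mol L⁻¹
[Pb²⁺] = 3s = 2.57×10⁻⁹ mol L⁻¹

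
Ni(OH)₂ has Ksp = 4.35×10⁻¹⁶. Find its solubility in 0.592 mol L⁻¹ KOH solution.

1.24×10⁻¹⁵ M

Ni(OH)₂(s) ⇌ Ni²⁺(aq) + 2 OH⁻(aq)
With OH⁻ already at 0.592 mol L⁻¹ and s small, take [OH⁻] ≈ 0.592 mol L⁻¹ and [Ni²⁺] = s.
Ksp = [Ni²⁺][OH⁻]^2 = s(0.592)^2
s = 4.35×10⁻¹⁶ / (0.592)^2 = 1.24×10⁻¹⁵
s = 1.24×10⁻¹⁵ mol L⁻¹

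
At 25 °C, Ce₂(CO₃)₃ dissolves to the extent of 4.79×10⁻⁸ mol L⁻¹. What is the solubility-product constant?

Ce₂(CO₃)₃(s) ⇌ 2 Ce³⁺(aq) + 3 CO₃²⁻(aq)
Call the molar solubility s, so that [Ce³⁺] = 2s and [CO₃²⁻] = 3s.
Ksp = [Ce³⁺]^2[CO₃²⁻]^3 = (2s)^2 · (3s)^3 = 108s^5
Ksp = 108 × (4.79×10⁻⁸)^5 = 2.72×10⁻³⁵

Ksp = 2.72×10⁻³⁵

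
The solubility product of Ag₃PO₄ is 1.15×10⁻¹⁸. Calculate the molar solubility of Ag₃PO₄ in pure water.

Ag₃PO₄(s) ⇌ 3 Ag⁺(aq) + PO₄³⁻(aq)
If s mol/L of Ag₃PO₄ dissolves, [Ag⁺] = 3s and [PO₄³⁻] = s.
Ksp = [Ag⁺]^3[PO₄³⁻] = (3s)^3 · s = 27s^4
27s^4 = 1.15×10⁻¹⁸  ⇒  s^4 = 4.26×10⁻²⁰
s = (4.26×10⁻²⁰)^(1/4) = 1.44×10⁻⁵ M

1.44×10⁻⁵ M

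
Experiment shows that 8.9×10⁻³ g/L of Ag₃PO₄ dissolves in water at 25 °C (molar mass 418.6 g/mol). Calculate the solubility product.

s = (8.9×10⁻³ g L⁻¹)/(418.6 g mol⁻¹) = 2.126×10⁻⁵ M
Ag₃PO₄(s) ⇌ 3 Ag⁺(aq) + PO₄³⁻(aq)
Let s be the molar solubility. Then [Ag⁺] = 3s and [PO₄³⁻] = s.
Ksp = [Ag⁺]^3[PO₄³⁻] = (3s)^3 · s = 27s^4
Ksp = 27 × (2.126×10⁻⁵)^4 = 5.5×10⁻¹⁸

Ksp = 5.5×10⁻¹⁸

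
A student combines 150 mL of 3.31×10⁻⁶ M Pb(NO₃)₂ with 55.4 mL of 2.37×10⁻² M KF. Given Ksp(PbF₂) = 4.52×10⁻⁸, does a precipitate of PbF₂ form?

After mixing, V = 150 mL + 55.4 mL = 205.4 mL.
[Pb²⁺] = (3.31×10⁻⁶)(150)/205.4 = 2.42×10⁻⁶ M
[F⁻] = (2.37×10⁻²)(55.4)/205.4 = 6.39×10⁻³ M
Q = [Pb²⁺][F⁻]^2 = 9.88×10⁻¹¹
Q < Ksp (9.88×10⁻¹¹ vs 4.52×10⁻⁸); the solution remains unsaturated and no precipitate forms.

No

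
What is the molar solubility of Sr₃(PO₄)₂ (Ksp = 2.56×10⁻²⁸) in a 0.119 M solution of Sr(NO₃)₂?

Sr₃(PO₄)₂(s) ⇌ 3 Sr²⁺(aq) + 2 PO₄³⁻(aq)
Let s be the solubility of Sr₃(PO₄)₂ here. The common ion gives [Sr²⁺] ≈ 0.119 M, and [PO₄³⁻] = 2s.
Ksp = [Sr²⁺]^3[PO₄³⁻]^2 = (0.119)^3(2s)^2
(2s)^2 = 2.56×10⁻²⁸ / (0.119)^3 = 1.52×10⁻²⁵
s = 1.95×10⁻¹³ M

1.95×10⁻¹³ M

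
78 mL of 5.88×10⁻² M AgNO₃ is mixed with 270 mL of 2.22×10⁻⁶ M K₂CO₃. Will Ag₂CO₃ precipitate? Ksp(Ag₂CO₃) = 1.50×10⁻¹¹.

Yes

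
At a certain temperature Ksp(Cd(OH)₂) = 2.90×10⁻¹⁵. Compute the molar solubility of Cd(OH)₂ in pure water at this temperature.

8.98×10⁻⁶ M

Cd(OH)₂(s) ⇌ Cd²⁺(aq) + 2 OH⁻(aq)
Call the molar solubility s, so that [Cd²⁺] = s and [OH⁻] = 2s.
Ksp = [Cd²⁺][OH⁻]^2 = s · (2s)^2 = 4s^3
4s^3 = 2.90×10⁻¹⁵  ⇒  s^3 = 7.25×10⁻¹⁶
Taking the 3rd root, s = 8.98×10⁻⁶ mol/L.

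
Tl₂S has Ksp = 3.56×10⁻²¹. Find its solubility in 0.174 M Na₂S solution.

Tl₂S(s) ⇌ 2 Tl⁺(aq) + S²⁻(aq)
Let s be the solubility of Tl₂S here. The common ion gives [S²⁻] ≈ 0.174 M, and [Tl⁺] = 2s.
Ksp = [Tl⁺]^2[S²⁻] = (2s)^2(0.174)
(2s)^2 = 3.56×10⁻²¹ / (0.174) = 2.05×10⁻²⁰
s = 7.15×10⁻¹¹ M

7.15×10⁻¹¹ M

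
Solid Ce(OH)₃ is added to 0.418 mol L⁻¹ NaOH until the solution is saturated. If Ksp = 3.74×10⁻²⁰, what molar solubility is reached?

Ce(OH)₃(s) ⇌ Ce³⁺(aq) + 3 OH⁻(aq)
OH⁻ is already present at 0.418 mol L⁻¹. If s mol/L of Ce(OH)₃ dissolves, [Ce³⁺] = s while [OH⁻] ≈ 0.418 mol L⁻¹.
Ksp = [Ce³⁺][OH⁻]^3 = s(0.418)^3
s = 3.74×10⁻²⁰ / (0.418)^3 = 5.12×10⁻¹⁹
s = 5.12×10⁻¹⁹ mol L⁻¹

5.12×10⁻¹⁹ M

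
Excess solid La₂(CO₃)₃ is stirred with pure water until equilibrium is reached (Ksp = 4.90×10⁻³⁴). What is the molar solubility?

La₂(CO₃)₃(s) ⇌ 2 La³⁺(aq) + 3 CO₃²⁻(aq)
With molar solubility s: [La³⁺] = 2s, [CO₃²⁻] = 3s.
Ksp = [La³⁺]^2[CO₃²⁻]^3 = (2s)^2 · (3s)^3 = 108s^5
108s^5 = 4.90×10⁻³⁴  ⇒  s^5 = 4.54×10⁻³⁶
s = (4.54×10⁻³⁶)^(1/5) = 8.54×10⁻⁸ mol L⁻¹

8.54×10⁻⁸ M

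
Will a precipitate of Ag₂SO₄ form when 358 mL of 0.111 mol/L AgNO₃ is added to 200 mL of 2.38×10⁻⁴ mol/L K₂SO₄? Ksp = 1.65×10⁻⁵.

The combined volume is 558 mL.
[Ag⁺] = (0.111)(358)/558 = 7.12×10⁻² mol/L
[SO₄²⁻] = (2.38×10⁻⁴)(200)/558 = 8.53×10⁻⁵ mol/L
Q = [Ag⁺]^2[SO₄²⁻] = 4.33×10⁻⁷
Since Q (4.33×10⁻⁷) is less than Ksp (1.65×10⁻⁵), no Ag₂SO₄ precipitates.

No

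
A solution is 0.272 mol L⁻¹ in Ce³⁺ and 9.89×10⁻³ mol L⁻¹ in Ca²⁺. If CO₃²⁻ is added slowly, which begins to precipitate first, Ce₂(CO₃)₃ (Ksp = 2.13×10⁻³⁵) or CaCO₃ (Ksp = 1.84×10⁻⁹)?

A salt starts to precipitate once the ion product Q reaches its Ksp.
For Ce₂(CO₃)₃: [CO₃²⁻] = (Ksp/[Ce³⁺]^2)^(1/3) = 6.60×10⁻¹² mol L⁻¹
For CaCO₃: [CO₃²⁻] = (Ksp/[Ca²⁺]) = 1.86×10⁻⁷ mol L⁻¹
Since Ce₂(CO₃)₃ needs less CO₃²⁻ to reach saturation, it precipitates first.

Ce₂(CO₃)₃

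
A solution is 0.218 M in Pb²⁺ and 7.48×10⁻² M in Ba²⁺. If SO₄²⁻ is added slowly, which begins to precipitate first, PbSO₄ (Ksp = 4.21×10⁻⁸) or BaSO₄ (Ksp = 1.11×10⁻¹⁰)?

BaSO₄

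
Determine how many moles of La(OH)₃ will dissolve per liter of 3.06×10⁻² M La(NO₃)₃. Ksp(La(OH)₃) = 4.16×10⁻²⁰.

3.69×10⁻⁷ M

La(OH)₃(s) ⇌ La³⁺(aq) + 3 OH⁻(aq)
The solution already contains La³⁺ at 3.06×10⁻² M. Let s be the molar solubility of La(OH)₃.
[La³⁺] ≈ 3.06×10⁻² M (common ion dominates); [OH⁻] = 3s.
Ksp = [La³⁺][OH⁻]^3 = (3.06×10⁻²)(3s)^3
(3s)^3 = 4.16×10⁻²⁰ / (3.06×10⁻²) = 1.36×10⁻¹⁸
s = 3.69×10⁻⁷ M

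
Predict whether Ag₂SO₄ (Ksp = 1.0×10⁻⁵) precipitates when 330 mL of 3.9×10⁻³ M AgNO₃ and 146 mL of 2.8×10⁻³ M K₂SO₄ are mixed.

No

Total volume after mixing = 330 + 146 = 476 mL.
[Ag⁺] = (3.9×10⁻³)(330)/476 = 2.7×10⁻³ M
[SO₄²⁻] = (2.8×10⁻³)(146)/476 = 8.6×10⁻⁴ M
Q = [Ag⁺]^2[SO₄²⁻] = 6.3×10⁻⁹
Q < Ksp (6.3×10⁻⁹ vs 1.0×10⁻⁵); the solution remains unsaturated and no precipitate forms.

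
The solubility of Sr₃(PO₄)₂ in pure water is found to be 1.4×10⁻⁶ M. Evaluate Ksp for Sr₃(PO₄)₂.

Ksp = 5.8×10⁻²⁸

Sr₃(PO₄)₂(s) ⇌ 3 Sr²⁺(aq) + 2 PO₄³⁻(aq)
Let s be the molar solubility. Then [Sr²⁺] = 3s and [PO₄³⁻] = 2s.
Ksp = [Sr²⁺]^3[PO₄³⁻]^2 = (3s)^3 · (2s)^2 = 108s^5
Ksp = 108 × (1.4×10⁻⁶)^5 = 5.8×10⁻²⁸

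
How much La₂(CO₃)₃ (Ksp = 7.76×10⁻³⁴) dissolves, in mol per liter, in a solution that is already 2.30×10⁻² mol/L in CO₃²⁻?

3.99×10⁻¹⁵ M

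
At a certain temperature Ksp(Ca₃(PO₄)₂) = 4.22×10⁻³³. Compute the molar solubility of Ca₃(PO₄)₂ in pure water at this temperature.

Ca₃(PO₄)₂(s) ⇌ 3 Ca²⁺(aq) + 2 PO₄³⁻(aq)
For each mole of Ca₃(PO₄)₂ that dissolves per liter, [Ca²⁺] = 3s and [PO₄³⁻] = 2s; let s denote this solubility.
Ksp = [Ca²⁺]^3[PO₄³⁻]^2 = (3s)^3 · (2s)^2 = 108s^5
108s^5 = 4.22×10⁻³³  ⇒  s^5 = 3.91×10⁻³⁵
s = (3.91×10⁻³⁵)^(1/5) = 1.31×10⁻⁷ M

1.31×10⁻⁷ M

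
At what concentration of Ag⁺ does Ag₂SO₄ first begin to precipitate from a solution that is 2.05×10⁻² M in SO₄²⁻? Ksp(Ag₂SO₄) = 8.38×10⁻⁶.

2.02×10⁻² M

A salt starts to precipitate once the ion product Q reaches its Ksp.
Ag₂SO₄(s) ⇌ 2 Ag⁺(aq) + SO₄²⁻(aq)
Ksp = [Ag⁺]^2[SO₄²⁻] = [Ag⁺]^2(2.05×10⁻²)
[Ag⁺]^2 = 8.38×10⁻⁶ / (2.05×10⁻²) = 4.09×10⁻⁴
[Ag⁺] = 2.02×10⁻² M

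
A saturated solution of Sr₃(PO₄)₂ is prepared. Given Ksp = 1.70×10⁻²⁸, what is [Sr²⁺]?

Sr₃(PO₄)₂(s) ⇌ 3 Sr²⁺(aq) + 2 PO₄³⁻(aq)
Let s be the molar solubility. Then [Sr²⁺] = 3s and [PO₄³⁻] = 2s.
Ksp = [Sr²⁺]^3[PO₄³⁻]^2 = (3s)^3 · (2s)^2 = 108s^5 = 1.70×10⁻²⁸
s = 1.09×10⁻⁶ mol L⁻¹
[Sr²⁺] = 3s = 3.28×10⁻⁶ mol L⁻¹

3.28×10⁻⁶ M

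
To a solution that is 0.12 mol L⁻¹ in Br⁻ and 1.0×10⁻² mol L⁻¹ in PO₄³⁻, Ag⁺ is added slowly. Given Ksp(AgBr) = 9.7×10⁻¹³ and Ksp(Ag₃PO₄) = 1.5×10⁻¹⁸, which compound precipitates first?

AgBr

The threshold for precipitation is Q = Ksp.
For AgBr: [Ag⁺] = (Ksp/[Br⁻]) = 8.1×10⁻¹² mol L⁻¹
For Ag₃PO₄: [Ag⁺] = (Ksp/[PO₄³⁻])^(1/3) = 5.3×10⁻⁶ mol L⁻¹
Since AgBr needs less Ag⁺ to reach saturation, it precipitates first.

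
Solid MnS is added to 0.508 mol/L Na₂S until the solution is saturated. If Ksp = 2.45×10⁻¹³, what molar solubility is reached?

MnS(s) ⇌ Mn²⁺(aq) + S²⁻(aq)
With S²⁻ already at 0.508 mol/L and s small, take [S²⁻] ≈ 0.508 mol/L and [Mn²⁺] = s.
Ksp = [Mn²⁺][S²⁻] = s(0.508)
s = 2.45×10⁻¹³ / (0.508) = 4.82×10⁻¹³
s = 4.82×10⁻¹³ mol/L

4.82×10⁻¹³ M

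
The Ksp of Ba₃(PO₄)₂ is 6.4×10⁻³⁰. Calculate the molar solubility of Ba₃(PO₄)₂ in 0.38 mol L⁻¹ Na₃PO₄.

1.2×10⁻¹⁰ M

Ba₃(PO₄)₂(s) ⇌ 3 Ba²⁺(aq) + 2 PO₄³⁻(aq)
PO₄³⁻ is already present at 0.38 mol L⁻¹. If s mol/L of Ba₃(PO₄)₂ dissolves, [Ba²⁺] = 3s while [PO₄³⁻] ≈ 0.38 mol L⁻¹.
Ksp = [Ba²⁺]^3[PO₄³⁻]^2 = (3s)^3(0.38)^2
(3s)^3 = 6.4×10⁻³⁰ / (0.38)^2 = 4.4×10⁻²⁹
s = 1.2×10⁻¹⁰ mol L⁻¹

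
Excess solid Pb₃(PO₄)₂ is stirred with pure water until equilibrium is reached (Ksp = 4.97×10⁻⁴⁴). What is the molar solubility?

8.56×10⁻¹⁰ M

Pb₃(PO₄)₂(s) ⇌ 3 Pb²⁺(aq) + 2 PO₄³⁻(aq)
For each mole of Pb₃(PO₄)₂ that dissolves per liter, [Pb²⁺] = 3s and [PO₄³⁻] = 2s; let s denote this solubility.
Ksp = [Pb²⁺]^3[PO₄³⁻]^2 = (3s)^3 · (2s)^2 = 108s^5
108s^5 = 4.97×10⁻⁴⁴  ⇒  s^5 = 4.60×10⁻⁴⁶
s = (4.60×10⁻⁴⁶)^(1/5) = 8.56×10⁻¹⁰ M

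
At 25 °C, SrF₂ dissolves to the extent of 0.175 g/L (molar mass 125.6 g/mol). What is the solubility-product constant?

Ksp = 1.08×10⁻⁸

s = (0.175 g L⁻¹)/(125.6 g mol⁻¹) = 1.3933×10⁻³ M
SrF₂(s) ⇌ Sr²⁺(aq) + 2 F⁻(aq)
With molar solubility s: [Sr²⁺] = s, [F⁻] = 2s.
Ksp = [Sr²⁺][F⁻]^2 = s · (2s)^2 = 4s^3
Ksp = 4 × (1.3933×10⁻³)^3 = 1.08×10⁻⁸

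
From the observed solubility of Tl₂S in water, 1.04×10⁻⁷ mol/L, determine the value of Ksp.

Tl₂S(s) ⇌ 2 Tl⁺(aq) + S²⁻(aq)
If s mol/L of Tl₂S dissolves, [Tl⁺] = 2s and [S²⁻] = s.
Ksp = [Tl⁺]^2[S²⁻] = (2s)^2 · s = 4s^3
Ksp = 4 × (1.04×10⁻⁷)^3 = 4.50×10⁻²¹

Ksp = 4.50×10⁻²¹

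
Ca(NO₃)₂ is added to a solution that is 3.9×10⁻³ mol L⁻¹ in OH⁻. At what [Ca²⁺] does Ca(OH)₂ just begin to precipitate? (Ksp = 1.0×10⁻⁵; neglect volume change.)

0.66 M

Precipitation of each salt begins when its ion product equals Ksp.
Ca(OH)₂(s) ⇌ Ca²⁺(aq) + 2 OH⁻(aq)
Ksp = [Ca²⁺][OH⁻]^2 = [Ca²⁺](3.9×10⁻³)^2
[Ca²⁺] = 1.0×10⁻⁵ / (3.9×10⁻³)^2 = 0.66
[Ca²⁺] = 0.66 mol L⁻¹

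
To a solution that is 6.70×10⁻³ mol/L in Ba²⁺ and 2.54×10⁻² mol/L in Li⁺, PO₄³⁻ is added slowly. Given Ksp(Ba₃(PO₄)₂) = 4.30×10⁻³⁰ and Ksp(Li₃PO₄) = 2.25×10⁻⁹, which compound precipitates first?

The threshold for precipitation is Q = Ksp.
For Ba₃(PO₄)₂: [PO₄³⁻] = (Ksp/[Ba²⁺]^3)^(1/2) = 3.78×10⁻¹² mol/L
For Li₃PO₄: [PO₄³⁻] = (Ksp/[Li⁺]^3) = 1.37×10⁻⁴ mol/L
Since Ba₃(PO₄)₂ needs less PO₄³⁻ to reach saturation, it precipitates first.

Ba₃(PO₄)₂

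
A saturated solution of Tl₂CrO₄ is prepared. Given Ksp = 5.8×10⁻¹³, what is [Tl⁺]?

1.1×10⁻⁴ M

Tl₂CrO₄(s) ⇌ 2 Tl⁺(aq) + CrO₄²⁻(aq)
For each mole of Tl₂CrO₄ that dissolves per liter, [Tl⁺] = 2s and [CrO₄²⁻] = s; let s denote this solubility.
Ksp = [Tl⁺]^2[CrO₄²⁻] = (2s)^2 · s = 4s^3 = 5.8×10⁻¹³
s = 5.3×10⁻⁵ M
[Tl⁺] = 2s = 1.1×10⁻⁴ M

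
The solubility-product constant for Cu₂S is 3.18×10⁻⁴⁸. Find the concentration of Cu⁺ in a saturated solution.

Cu₂S(s) ⇌ 2 Cu⁺(aq) + S²⁻(aq)
With molar solubility s: [Cu⁺] = 2s, [S²⁻] = s.
Ksp = [Cu⁺]^2[S²⁻] = (2s)^2 · s = 4s^3 = 3.18×10⁻⁴⁸
s = 9.26×10⁻¹⁷ M
[Cu⁺] = 2s = 1.85×10⁻¹⁶ M

1.85×10⁻¹⁶ M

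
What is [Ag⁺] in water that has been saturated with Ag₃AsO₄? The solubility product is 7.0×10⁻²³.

3.8×10⁻⁶ M

Ag₃AsO₄(s) ⇌ 3 Ag⁺(aq) + AsO₄³⁻(aq)
Let s be the molar solubility. Then [Ag⁺] = 3s and [AsO₄³⁻] = s.
Ksp = [Ag⁺]^3[AsO₄³⁻] = (3s)^3 · s = 27s^4 = 7.0×10⁻²³
s = 1.3×10⁻⁶ M
[Ag⁺] = 3s = 3.8×10⁻⁶ M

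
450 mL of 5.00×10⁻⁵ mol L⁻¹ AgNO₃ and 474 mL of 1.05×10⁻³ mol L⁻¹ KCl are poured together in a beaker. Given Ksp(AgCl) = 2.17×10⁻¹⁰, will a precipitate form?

Yes

The combined volume is 924 mL.
[Ag⁺] = (5.00×10⁻⁵)(450)/924 = 2.44×10⁻⁵ mol L⁻¹
[Cl⁻] = (1.05×10⁻³)(474)/924 = 5.39×10⁻⁴ mol L⁻¹
Q = [Ag⁺][Cl⁻] = 1.31×10⁻⁸
Q = 1.31×10⁻⁸ > Ksp = 2.17×10⁻¹⁰, so the solution is supersaturated and AgCl precipitates.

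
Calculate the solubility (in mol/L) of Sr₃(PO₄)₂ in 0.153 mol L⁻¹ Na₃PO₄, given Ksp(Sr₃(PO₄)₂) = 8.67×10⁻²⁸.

1.11×10⁻⁹ M

Sr₃(PO₄)₂(s) ⇌ 3 Sr²⁺(aq) + 2 PO₄³⁻(aq)
Let s be the solubility of Sr₃(PO₄)₂ here. The common ion gives [PO₄³⁻] ≈ 0.153 mol L⁻¹, and [Sr²⁺] = 3s.
Ksp = [Sr²⁺]^3[PO₄³⁻]^2 = (3s)^3(0.153)^2
(3s)^3 = 8.67×10⁻²⁸ / (0.153)^2 = 3.70×10⁻²⁶
s = 1.11×10⁻⁹ mol L⁻¹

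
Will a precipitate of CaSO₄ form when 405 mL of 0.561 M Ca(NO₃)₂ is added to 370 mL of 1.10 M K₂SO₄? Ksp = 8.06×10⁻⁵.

Yes

Total volume after mixing = 405 + 370 = 775 mL.
[Ca²⁺] = (0.561)(405)/775 = 0.293 M
[SO₄²⁻] = (1.10)(370)/775 = 0.525 M
Q = [Ca²⁺][SO₄²⁻] = 0.154
Because Q > Ksp (0.154 vs 8.06×10⁻⁵), a precipitate of CaSO₄ forms.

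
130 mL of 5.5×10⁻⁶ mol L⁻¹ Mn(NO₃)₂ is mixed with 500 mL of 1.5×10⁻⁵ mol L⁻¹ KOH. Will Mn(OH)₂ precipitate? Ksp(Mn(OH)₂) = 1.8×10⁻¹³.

No

After mixing, V = 130 mL + 500 mL = 630 mL.
[Mn²⁺] = (5.5×10⁻⁶)(130)/630 = 1.1×10⁻⁶ mol L⁻¹
[OH⁻] = (1.5×10⁻⁵)(500)/630 = 1.2×10⁻⁵ mol L⁻¹
Q = [Mn²⁺][OH⁻]^2 = 1.6×10⁻¹⁶
Since Q (1.6×10⁻¹⁶) is less than Ksp (1.8×10⁻¹³), no Mn(OH)₂ precipitates.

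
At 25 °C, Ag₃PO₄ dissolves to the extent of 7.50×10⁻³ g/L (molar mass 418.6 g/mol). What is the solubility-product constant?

Ksp = 2.78×10⁻¹⁸

s = (7.50×10⁻³ g L⁻¹)/(418.6 g mol⁻¹) = 1.7917×10⁻⁵ M
Ag₃PO₄(s) ⇌ 3 Ag⁺(aq) + PO₄³⁻(aq)
Call the molar solubility s, so that [Ag⁺] = 3s and [PO₄³⁻] = s.
Ksp = [Ag⁺]^3[PO₄³⁻] = (3s)^3 · s = 27s^4
Ksp = 27 × (1.7917×10⁻⁵)^4 = 2.78×10⁻¹⁸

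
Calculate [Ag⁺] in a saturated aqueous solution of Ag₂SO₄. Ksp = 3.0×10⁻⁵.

3.9×10⁻² M

Ag₂SO₄(s) ⇌ 2 Ag⁺(aq) + SO₄²⁻(aq)
Let s be the molar solubility. Then [Ag⁺] = 2s and [SO₄²⁻] = s.
Ksp = [Ag⁺]^2[SO₄²⁻] = (2s)^2 · s = 4s^3 = 3.0×10⁻⁵
s = 2.0×10⁻² mol/L
[Ag⁺] = 2s = 3.9×10⁻² mol/L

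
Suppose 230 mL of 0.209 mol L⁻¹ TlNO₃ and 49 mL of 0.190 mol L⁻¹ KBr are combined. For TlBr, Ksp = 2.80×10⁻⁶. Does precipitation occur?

Yes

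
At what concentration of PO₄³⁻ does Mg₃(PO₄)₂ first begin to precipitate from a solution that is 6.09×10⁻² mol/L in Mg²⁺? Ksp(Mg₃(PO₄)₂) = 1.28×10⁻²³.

2.38×10⁻¹⁰ M

The threshold for precipitation is Q = Ksp.
Mg₃(PO₄)₂(s) ⇌ 3 Mg²⁺(aq) + 2 PO₄³⁻(aq)
Ksp = [Mg²⁺]^3[PO₄³⁻]^2 = [PO₄³⁻]^2(6.09×10⁻²)^3
[PO₄³⁻]^2 = 1.28×10⁻²³ / (6.09×10⁻²)^3 = 5.67×10⁻²⁰
[PO₄³⁻] = 2.38×10⁻¹⁰ mol/L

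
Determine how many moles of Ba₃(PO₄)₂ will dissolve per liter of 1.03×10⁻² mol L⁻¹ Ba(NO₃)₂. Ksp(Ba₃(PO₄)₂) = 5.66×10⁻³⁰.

1.14×10⁻¹² M

Ba₃(PO₄)₂(s) ⇌ 3 Ba²⁺(aq) + 2 PO₄³⁻(aq)
Let s be the solubility of Ba₃(PO₄)₂ here. The common ion gives [Ba²⁺] ≈ 1.03×10⁻² mol L⁻¹, and [PO₄³⁻] = 2s.
Ksp = [Ba²⁺]^3[PO₄³⁻]^2 = (1.03×10⁻²)^3(2s)^2
(2s)^2 = 5.66×10⁻³⁰ / (1.03×10⁻²)^3 = 5.18×10⁻²⁴
s = 1.14×10⁻¹² mol L⁻¹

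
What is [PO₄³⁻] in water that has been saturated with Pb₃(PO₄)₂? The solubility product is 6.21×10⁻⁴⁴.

1.79×10⁻⁹ M

Pb₃(PO₄)₂(s) ⇌ 3 Pb²⁺(aq) + 2 PO₄³⁻(aq)
Let s be the molar solubility. Then [Pb²⁺] = 3s and [PO₄³⁻] = 2s.
Ksp = [Pb²⁺]^3[PO₄³⁻]^2 = (3s)^3 · (2s)^2 = 108s^5 = 6.21×10⁻⁴⁴
s = 8.95×10⁻¹⁰ mol/L
[PO₄³⁻] = 2s = 1.79×10⁻⁹ mol/L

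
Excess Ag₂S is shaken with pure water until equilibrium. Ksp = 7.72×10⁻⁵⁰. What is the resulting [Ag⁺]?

Ag₂S(s) ⇌ 2 Ag⁺(aq) + S²⁻(aq)
Call the molar solubility s, so that [Ag⁺] = 2s and [S²⁻] = s.
Ksp = [Ag⁺]^2[S²⁻] = (2s)^2 · s = 4s^3 = 7.72×10⁻⁵⁰
s = 2.68×10⁻¹⁷ mol/L
[Ag⁺] = 2s = 5.36×10⁻¹⁷ mol/L

5.36×10⁻¹⁷ M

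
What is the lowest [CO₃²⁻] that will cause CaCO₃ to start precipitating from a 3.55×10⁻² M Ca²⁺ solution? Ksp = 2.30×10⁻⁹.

6.48×10⁻⁸ M

Precipitation of each salt begins when its ion product equals Ksp.
CaCO₃(s) ⇌ Ca²⁺(aq) + CO₃²⁻(aq)
Ksp = [Ca²⁺][CO₃²⁻] = [CO₃²⁻](3.55×10⁻²)
[CO₃²⁻] = 2.30×10⁻⁹ / (3.55×10⁻²) = 6.48×10⁻⁸
[CO₃²⁻] = 6.48×10⁻⁸ M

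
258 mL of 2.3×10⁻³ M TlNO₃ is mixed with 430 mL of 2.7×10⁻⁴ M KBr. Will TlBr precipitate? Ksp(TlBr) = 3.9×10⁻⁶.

The combined volume is 688 mL.
[Tl⁺] = (2.3×10⁻³)(258)/688 = 8.6×10⁻⁴ M
[Br⁻] = (2.7×10⁻⁴)(430)/688 = 1.7×10⁻⁴ M
Q = [Tl⁺][Br⁻] = 1.5×10⁻⁷
Q < Ksp (1.5×10⁻⁷ vs 3.9×10⁻⁶); the solution remains unsaturated and no precipitate forms.

No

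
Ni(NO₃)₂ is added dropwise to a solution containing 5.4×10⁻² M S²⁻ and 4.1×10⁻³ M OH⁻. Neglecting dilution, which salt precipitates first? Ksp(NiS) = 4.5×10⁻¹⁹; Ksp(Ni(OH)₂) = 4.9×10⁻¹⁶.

Precipitation begins when Q = Ksp.
For NiS: [Ni²⁺] = (Ksp/[S²⁻]) = 8.3×10⁻¹⁸ M
For Ni(OH)₂: [Ni²⁺] = (Ksp/[OH⁻]^2) = 2.9×10⁻¹¹ M
NiS requires the lower [Ni²⁺], so it precipitates first.

NiS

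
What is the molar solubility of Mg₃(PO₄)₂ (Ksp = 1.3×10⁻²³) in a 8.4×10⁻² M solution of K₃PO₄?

4.1×10⁻⁸ M

Mg₃(PO₄)₂(s) ⇌ 3 Mg²⁺(aq) + 2 PO₄³⁻(aq)
The solution already contains PO₄³⁻ at 8.4×10⁻² M. Let s be the molar solubility of Mg₃(PO₄)₂.
[PO₄³⁻] ≈ 8.4×10⁻² M (common ion dominates); [Mg²⁺] = 3s.
Ksp = [Mg²⁺]^3[PO₄³⁻]^2 = (3s)^3(8.4×10⁻²)^2
(3s)^3 = 1.3×10⁻²³ / (8.4×10⁻²)^2 = 1.8×10⁻²¹
s = 4.1×10⁻⁸ M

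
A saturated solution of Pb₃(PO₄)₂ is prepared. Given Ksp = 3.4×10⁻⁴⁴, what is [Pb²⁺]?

Pb₃(PO₄)₂(s) ⇌ 3 Pb²⁺(aq) + 2 PO₄³⁻(aq)
For each mole of Pb₃(PO₄)₂ that dissolves per liter, [Pb²⁺] = 3s and [PO₄³⁻] = 2s; let s denote this solubility.
Ksp = [Pb²⁺]^3[PO₄³⁻]^2 = (3s)^3 · (2s)^2 = 108s^5 = 3.4×10⁻⁴⁴
s = 7.9×10⁻¹⁰ mol/L
[Pb²⁺] = 3s = 2.4×10⁻⁹ mol/L

2.4×10⁻⁹ M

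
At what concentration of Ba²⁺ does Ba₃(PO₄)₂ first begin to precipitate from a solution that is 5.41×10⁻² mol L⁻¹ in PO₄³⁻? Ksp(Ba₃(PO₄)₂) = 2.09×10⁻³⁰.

8.94×10⁻¹⁰ M

Precipitation begins when Q = Ksp.
Ba₃(PO₄)₂(s) ⇌ 3 Ba²⁺(aq) + 2 PO₄³⁻(aq)
Ksp = [Ba²⁺]^3[PO₄³⁻]^2 = [Ba²⁺]^3(5.41×10⁻²)^2
[Ba²⁺]^3 = 2.09×10⁻³⁰ / (5.41×10⁻²)^2 = 7.14×10⁻²⁸
[Ba²⁺] = 8.94×10⁻¹⁰ mol L⁻¹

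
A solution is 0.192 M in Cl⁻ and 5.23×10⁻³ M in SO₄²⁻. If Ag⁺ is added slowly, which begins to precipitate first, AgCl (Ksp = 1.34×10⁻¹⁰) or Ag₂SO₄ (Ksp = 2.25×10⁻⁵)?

AgCl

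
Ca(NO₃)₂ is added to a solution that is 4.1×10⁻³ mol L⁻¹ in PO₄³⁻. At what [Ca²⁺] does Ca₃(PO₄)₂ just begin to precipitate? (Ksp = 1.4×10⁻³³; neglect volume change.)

4.4×10⁻¹⁰ M

A salt starts to precipitate once the ion product Q reaches its Ksp.
Ca₃(PO₄)₂(s) ⇌ 3 Ca²⁺(aq) + 2 PO₄³⁻(aq)
Ksp = [Ca²⁺]^3[PO₄³⁻]^2 = [Ca²⁺]^3(4.1×10⁻³)^2
[Ca²⁺]^3 = 1.4×10⁻³³ / (4.1×10⁻³)^2 = 8.3×10⁻²⁹
[Ca²⁺] = 4.4×10⁻¹⁰ mol L⁻¹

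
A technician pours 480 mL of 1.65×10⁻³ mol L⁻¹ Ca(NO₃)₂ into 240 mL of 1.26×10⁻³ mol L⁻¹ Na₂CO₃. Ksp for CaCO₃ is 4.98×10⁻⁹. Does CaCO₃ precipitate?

The combined volume is 720 mL.
[Ca²⁺] = (1.65×10⁻³)(480)/720 = 1.10×10⁻³ mol L⁻¹
[CO₃²⁻] = (1.26×10⁻³)(240)/720 = 4.20×10⁻⁴ mol L⁻¹
Q = [Ca²⁺][CO₃²⁻] = 4.62×10⁻⁷
Because Q > Ksp (4.62×10⁻⁷ vs 4.98×10⁻⁹), a precipitate of CaCO₃ forms.

Yes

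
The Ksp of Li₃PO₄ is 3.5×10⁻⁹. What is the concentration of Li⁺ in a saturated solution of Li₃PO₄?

Li₃PO₄(s) ⇌ 3 Li⁺(aq) + PO₄³⁻(aq)
Call the molar solubility s, so that [Li⁺] = 3s and [PO₄³⁻] = s.
Ksp = [Li⁺]^3[PO₄³⁻] = (3s)^3 · s = 27s^4 = 3.5×10⁻⁹
s = 3.4×10⁻³ M
[Li⁺] = 3s = 1.0×10⁻² M

1.0×10⁻² M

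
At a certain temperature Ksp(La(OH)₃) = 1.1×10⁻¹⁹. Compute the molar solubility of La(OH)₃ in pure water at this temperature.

8.0×10⁻⁶ M

La(OH)₃(s) ⇌ La³⁺(aq) + 3 OH⁻(aq)
If s mol/L of La(OH)₃ dissolves, [La³⁺] = s and [OH⁻] = 3s.
Ksp = [La³⁺][OH⁻]^3 = s · (3s)^3 = 27s^4
27s^4 = 1.1×10⁻¹⁹  ⇒  s^4 = 4.1×10⁻²¹
s = (4.1×10⁻²¹)^(1/4) = 8.0×10⁻⁶ M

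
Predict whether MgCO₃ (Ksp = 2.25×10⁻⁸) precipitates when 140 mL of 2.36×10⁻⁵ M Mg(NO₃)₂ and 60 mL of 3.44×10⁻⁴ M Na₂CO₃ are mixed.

The combined volume is 200 mL.
[Mg²⁺] = (2.36×10⁻⁵)(140)/200 = 1.65×10⁻⁵ M
[CO₃²⁻] = (3.44×10⁻⁴)(60)/200 = 1.03×10⁻⁴ M
Q = [Mg²⁺][CO₃²⁻] = 1.70×10⁻⁹
Q < Ksp (1.70×10⁻⁹ vs 2.25×10⁻⁸); the solution remains unsaturated and no precipitate forms.

No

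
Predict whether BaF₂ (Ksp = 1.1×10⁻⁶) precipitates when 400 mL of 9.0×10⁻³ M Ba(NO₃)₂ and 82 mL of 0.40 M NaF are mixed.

Yes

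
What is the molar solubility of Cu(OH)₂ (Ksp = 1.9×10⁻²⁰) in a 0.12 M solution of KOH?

1.3×10⁻¹⁸ M

Cu(OH)₂(s) ⇌ Cu²⁺(aq) + 2 OH⁻(aq)
OH⁻ is already present at 0.12 M. If s mol/L of Cu(OH)₂ dissolves, [Cu²⁺] = s while [OH⁻] ≈ 0.12 M.
Ksp = [Cu²⁺][OH⁻]^2 = s(0.12)^2
s = 1.9×10⁻²⁰ / (0.12)^2 = 1.3×10⁻¹⁸
s = 1.3×10⁻¹⁸ M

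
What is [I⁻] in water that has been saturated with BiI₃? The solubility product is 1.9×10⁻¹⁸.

4.9×10⁻⁵ M

BiI₃(s) ⇌ Bi³⁺(aq) + 3 I⁻(aq)
For each mole of BiI₃ that dissolves per liter, [Bi³⁺] = s and [I⁻] = 3s; let s denote this solubility.
Ksp = [Bi³⁺][I⁻]^3 = s · (3s)^3 = 27s^4 = 1.9×10⁻¹⁸
s = 1.6×10⁻⁵ mol/L
[I⁻] = 3s = 4.9×10⁻⁵ mol/L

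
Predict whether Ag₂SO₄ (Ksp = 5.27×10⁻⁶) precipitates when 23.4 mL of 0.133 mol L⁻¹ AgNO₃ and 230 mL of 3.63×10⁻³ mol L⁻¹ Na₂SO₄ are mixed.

After mixing, V = 23.4 mL + 230 mL = 253.4 mL.
[Ag⁺] = (0.133)(23.4)/253.4 = 1.23×10⁻² mol L⁻¹
[SO₄²⁻] = (3.63×10⁻³)(230)/253.4 = 3.29×10⁻³ mol L⁻¹
Q = [Ag⁺]^2[SO₄²⁻] = 4.97×10⁻⁷
Q < Ksp (4.97×10⁻⁷ vs 5.27×10⁻⁶); the solution remains unsaturated and no precipitate forms.

No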